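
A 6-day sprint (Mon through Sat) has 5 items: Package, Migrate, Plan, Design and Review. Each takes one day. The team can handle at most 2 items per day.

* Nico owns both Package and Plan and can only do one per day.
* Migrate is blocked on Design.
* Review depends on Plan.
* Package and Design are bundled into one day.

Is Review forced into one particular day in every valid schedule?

Review can be Tue (e.g. Migrate=Thu; Package=Wed; Review=Tue; Plan=Mon; Design=Wed) or Wed (e.g. Package in Mon, Plan in Tue, Migrate in Tue, Design in Mon, Review in Wed).

No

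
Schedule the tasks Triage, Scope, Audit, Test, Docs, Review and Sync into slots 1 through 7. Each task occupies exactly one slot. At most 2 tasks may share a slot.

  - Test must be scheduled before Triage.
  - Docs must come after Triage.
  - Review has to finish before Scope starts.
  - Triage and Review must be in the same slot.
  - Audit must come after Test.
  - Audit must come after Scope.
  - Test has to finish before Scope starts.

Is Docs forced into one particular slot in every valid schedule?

No

Docs can be 3 (e.g. Audit -> 4, Docs -> 3, Scope -> 3, Review -> 2, Triage -> 2, Test -> 1, Sync -> 1) or 4 (e.g. Sync=1; Audit=4; Test=1; Triage=2; Review=2; Docs=4; Scope=3).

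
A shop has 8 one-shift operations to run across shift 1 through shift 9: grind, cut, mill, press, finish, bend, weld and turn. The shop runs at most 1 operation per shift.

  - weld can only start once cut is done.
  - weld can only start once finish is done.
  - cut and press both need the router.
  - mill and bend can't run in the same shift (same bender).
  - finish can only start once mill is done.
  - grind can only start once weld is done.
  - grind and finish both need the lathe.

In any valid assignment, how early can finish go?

Precedence pushes finish to at least shift 2; downstream work caps finish at shift 7.
finish at shift 2 is achievable: grind=shift 5, turn=shift 8, weld=shift 4, mill=shift 1, finish=shift 2, bend=shift 7, press=shift 6, cut=shift 3.

shift 2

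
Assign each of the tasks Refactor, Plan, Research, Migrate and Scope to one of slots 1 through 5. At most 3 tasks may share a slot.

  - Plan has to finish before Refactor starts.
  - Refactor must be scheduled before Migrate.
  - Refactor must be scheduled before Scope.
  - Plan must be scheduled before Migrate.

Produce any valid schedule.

Research=1, Plan=1, Scope=3, Migrate=3, Refactor=2

Checking: Refactor(2) before Migrate(3); Plan(1) before Migrate(3); Refactor(2) before Scope(3); Plan(1) before Refactor(2); max 2 per slot (cap 3).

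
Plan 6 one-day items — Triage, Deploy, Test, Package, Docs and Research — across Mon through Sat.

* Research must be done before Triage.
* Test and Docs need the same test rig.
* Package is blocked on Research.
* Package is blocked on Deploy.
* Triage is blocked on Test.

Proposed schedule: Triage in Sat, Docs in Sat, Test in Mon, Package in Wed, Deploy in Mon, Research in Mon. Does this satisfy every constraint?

Triage is blocked on Test — holds.
Test and Docs need the same test rig — holds.
Package is blocked on Deploy — holds.
Research must be done before Triage — holds.
Package is blocked on Research — holds.

Valid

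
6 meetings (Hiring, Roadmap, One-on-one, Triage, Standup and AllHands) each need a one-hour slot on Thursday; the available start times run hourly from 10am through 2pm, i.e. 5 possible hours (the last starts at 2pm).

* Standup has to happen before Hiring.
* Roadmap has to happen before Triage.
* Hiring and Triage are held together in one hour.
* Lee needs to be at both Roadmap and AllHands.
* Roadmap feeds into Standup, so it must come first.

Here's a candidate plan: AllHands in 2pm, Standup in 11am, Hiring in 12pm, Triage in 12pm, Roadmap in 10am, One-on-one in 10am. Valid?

Valid

Hiring and Triage are held together in one hour — holds.
Roadmap feeds into Standup, so it must come first — holds.
Lee needs to be at both Roadmap and AllHands — holds.
Standup has to happen before Hiring — holds.
Roadmap has to happen before Triage — holds.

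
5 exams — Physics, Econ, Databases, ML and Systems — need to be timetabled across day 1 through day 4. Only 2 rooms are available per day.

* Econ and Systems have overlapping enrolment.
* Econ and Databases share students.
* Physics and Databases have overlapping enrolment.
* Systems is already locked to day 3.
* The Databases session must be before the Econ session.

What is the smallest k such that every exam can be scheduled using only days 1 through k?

The precedence chain requires at least 2 distinct days.
With at most 2 per day and 5 exams, at least 3 days are needed.
Systems can't be placed before day 3, so the schedule must run through at least day 3.
3 works (last occupied day: day 3): for example Physics in day 2, Systems in day 3, ML in day 1, Databases in day 1, Econ in day 2.

3 days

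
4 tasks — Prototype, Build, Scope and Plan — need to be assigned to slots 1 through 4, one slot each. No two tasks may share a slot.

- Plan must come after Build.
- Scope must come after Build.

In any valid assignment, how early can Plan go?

2

Precedence pushes Plan to at least 2.
Plan at 2 is achievable: Scope -> 3, Build -> 1, Plan -> 2, Prototype -> 4.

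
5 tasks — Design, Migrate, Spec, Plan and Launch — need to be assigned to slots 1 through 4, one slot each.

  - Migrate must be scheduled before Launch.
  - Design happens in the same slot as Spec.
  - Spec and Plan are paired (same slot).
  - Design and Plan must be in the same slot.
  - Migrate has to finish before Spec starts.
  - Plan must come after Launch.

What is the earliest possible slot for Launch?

2

Precedence pushes Launch to at least 2; downstream work caps Launch at 3.
Launch at 2 is achievable: Plan -> 3; Design -> 3; Launch -> 2; Spec -> 3; Migrate -> 1.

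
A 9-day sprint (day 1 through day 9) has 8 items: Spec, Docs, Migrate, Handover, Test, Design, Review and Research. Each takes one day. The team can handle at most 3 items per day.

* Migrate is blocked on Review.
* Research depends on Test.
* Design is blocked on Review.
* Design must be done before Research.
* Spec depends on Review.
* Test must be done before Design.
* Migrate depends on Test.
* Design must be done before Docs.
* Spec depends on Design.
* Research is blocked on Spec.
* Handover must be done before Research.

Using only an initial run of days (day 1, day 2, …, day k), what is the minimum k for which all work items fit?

4 days

The precedence chain requires at least 4 distinct days.
With at most 3 per day and 8 work items, at least 3 days are needed.
4 works (last occupied day: day 4): for example Research in day 4; Docs in day 3; Design in day 2; Review in day 1; Migrate in day 2; Test in day 1; Handover in day 1; Spec in day 3.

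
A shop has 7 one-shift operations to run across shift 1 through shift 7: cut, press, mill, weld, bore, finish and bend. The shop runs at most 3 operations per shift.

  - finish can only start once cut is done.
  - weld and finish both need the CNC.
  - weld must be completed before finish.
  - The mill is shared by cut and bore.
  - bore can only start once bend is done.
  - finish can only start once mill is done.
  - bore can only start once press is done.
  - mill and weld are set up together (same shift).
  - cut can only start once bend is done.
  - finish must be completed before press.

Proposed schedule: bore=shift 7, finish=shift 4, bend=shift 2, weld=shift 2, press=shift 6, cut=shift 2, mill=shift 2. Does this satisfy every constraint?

weld and finish both need the CNC — holds.
cut can only start once bend is done — violated.
bore can only start once bend is done — holds.
finish can only start once cut is done — holds.
The shop runs at most 3 operations per shift — violated.
mill and weld are set up together (same shift) — holds.
finish can only start once mill is done — holds.
finish must be completed before press — holds.
bore can only start once press is done — holds.
The mill is shared by cut and bore — holds.
weld must be completed before finish — holds.

Invalid. The shop runs at most 3 operations per shift.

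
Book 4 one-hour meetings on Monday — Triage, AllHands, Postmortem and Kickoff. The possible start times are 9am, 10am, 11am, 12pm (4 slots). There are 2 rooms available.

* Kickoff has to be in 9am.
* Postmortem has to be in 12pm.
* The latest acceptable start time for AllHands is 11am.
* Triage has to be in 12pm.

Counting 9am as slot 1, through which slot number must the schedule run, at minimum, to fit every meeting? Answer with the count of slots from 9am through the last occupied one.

4 slots

With at most 2 per slot and 4 meetings, at least 2 slots are needed.
Triage can't be placed before 12pm — that is slot 4 counting from 9am — so the schedule must run through at least 4 slots.
4 works (last occupied slot: 12pm): for example Kickoff=9am; Postmortem=12pm; AllHands=9am; Triage=12pm.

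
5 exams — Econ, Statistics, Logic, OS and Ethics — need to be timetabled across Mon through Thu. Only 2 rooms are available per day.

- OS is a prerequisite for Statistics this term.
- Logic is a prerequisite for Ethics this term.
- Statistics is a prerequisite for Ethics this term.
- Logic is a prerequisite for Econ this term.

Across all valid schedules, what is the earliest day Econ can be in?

Tue

Precedence pushes Econ to at least Tue.
Econ at Tue is achievable: OS in Mon, Logic in Mon, Econ in Tue, Statistics in Tue, Ethics in Wed.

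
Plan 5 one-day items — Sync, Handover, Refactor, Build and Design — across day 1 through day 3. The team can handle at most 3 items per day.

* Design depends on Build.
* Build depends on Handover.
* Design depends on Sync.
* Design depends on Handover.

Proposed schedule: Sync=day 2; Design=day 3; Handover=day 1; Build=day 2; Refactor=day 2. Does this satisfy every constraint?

Valid

Design depends on Sync — holds.
Build depends on Handover — holds.
The team can handle at most 3 items per day — holds.
Design depends on Build — holds.
Design depends on Handover — holds.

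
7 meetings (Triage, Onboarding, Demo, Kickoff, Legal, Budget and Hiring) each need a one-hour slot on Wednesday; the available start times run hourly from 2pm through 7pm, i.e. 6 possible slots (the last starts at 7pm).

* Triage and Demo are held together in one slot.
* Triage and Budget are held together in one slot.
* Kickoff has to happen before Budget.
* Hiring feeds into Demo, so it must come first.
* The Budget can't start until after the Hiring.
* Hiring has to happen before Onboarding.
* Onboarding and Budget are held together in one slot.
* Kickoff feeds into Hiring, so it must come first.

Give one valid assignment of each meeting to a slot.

Hiring=3pm, Kickoff=2pm, Onboarding=4pm, Legal=2pm, Triage=4pm, Demo=4pm, Budget=4pm

Checking: Hiring(3pm) before Budget(4pm); Hiring(3pm) before Onboarding(4pm); Kickoff(2pm) before Budget(4pm); Hiring(3pm) before Demo(4pm); Kickoff(2pm) before Hiring(3pm); Triage = Budget = 4pm; Triage = Demo = 4pm; Onboarding = Budget = 4pm.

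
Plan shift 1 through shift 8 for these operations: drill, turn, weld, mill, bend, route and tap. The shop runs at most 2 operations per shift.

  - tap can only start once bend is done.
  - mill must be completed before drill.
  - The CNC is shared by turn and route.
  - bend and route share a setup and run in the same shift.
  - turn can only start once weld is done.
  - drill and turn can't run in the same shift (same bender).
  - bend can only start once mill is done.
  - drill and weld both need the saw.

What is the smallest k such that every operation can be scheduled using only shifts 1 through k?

The precedence chain requires at least 3 distinct shifts.
With at most 2 per shift and 7 operations, at least 4 shifts are needed.
4 works (last occupied shift: shift 4): for example bend=shift 2, mill=shift 1, route=shift 2, turn=shift 4, weld=shift 1, drill=shift 3, tap=shift 3.

4 shifts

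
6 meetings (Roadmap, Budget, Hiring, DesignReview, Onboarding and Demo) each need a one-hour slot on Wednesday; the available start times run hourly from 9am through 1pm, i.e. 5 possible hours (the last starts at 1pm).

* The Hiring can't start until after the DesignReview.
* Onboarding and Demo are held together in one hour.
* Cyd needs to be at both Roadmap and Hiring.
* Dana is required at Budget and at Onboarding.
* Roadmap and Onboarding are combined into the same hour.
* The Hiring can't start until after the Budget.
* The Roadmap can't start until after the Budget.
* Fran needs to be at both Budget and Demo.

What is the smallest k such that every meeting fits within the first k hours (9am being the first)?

The precedence chain requires at least 2 distinct hours.
Could 2 hours be enough, i.e. nothing placed later than 10am? No: Hiring must come after DesignReview (at 9am or later) → {10am}; Budget must come before Hiring (at 10am or earlier) → {9am}; Roadmap must come after Budget (at 9am or later) → {10am}; Hiring can't share with Roadmap (10am) → nothing is left.
So 2 hours is not enough.
3 works (last occupied hour: 11am): for example Roadmap=11am, DesignReview=9am, Hiring=10am, Onboarding=11am, Budget=9am, Demo=11am.

3 hours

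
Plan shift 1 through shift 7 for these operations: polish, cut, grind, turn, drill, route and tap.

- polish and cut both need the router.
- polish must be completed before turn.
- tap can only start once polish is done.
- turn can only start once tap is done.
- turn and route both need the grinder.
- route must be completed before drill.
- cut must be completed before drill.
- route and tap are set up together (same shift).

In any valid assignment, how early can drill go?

Precedence pushes drill to at least shift 3.
drill at shift 3 is achievable: route -> shift 2; grind -> shift 1; polish -> shift 1; tap -> shift 2; turn -> shift 3; drill -> shift 3; cut -> shift 2.

shift 3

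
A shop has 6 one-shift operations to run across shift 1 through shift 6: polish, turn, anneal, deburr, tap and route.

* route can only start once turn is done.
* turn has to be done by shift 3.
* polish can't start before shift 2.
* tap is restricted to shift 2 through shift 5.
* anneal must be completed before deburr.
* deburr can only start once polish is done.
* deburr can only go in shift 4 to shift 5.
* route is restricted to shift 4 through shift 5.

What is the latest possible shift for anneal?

Downstream work caps anneal at shift 4.
anneal at shift 4 is achievable: deburr=shift 5, anneal=shift 4, turn=shift 1, route=shift 4, tap=shift 2, polish=shift 2.

shift 4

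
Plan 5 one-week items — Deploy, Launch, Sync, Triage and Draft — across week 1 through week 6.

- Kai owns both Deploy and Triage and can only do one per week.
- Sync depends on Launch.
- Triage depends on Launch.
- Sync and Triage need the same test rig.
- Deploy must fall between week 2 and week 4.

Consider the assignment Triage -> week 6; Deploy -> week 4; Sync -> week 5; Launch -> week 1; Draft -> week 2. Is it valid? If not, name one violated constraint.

Yes, all constraints hold

Kai owns both Deploy and Triage and can only do one per week — holds.
Triage depends on Launch — holds.
Sync depends on Launch — holds.
Sync and Triage need the same test rig — holds.
Deploy must fall between week 2 and week 4 — holds.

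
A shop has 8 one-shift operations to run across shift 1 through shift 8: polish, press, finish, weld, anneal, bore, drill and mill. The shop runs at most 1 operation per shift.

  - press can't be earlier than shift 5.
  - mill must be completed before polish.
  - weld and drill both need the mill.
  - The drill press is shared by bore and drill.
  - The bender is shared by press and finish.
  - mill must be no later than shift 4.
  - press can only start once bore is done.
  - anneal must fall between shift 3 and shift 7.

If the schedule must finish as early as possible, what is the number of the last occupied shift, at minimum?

The precedence chain requires at least 2 distinct shifts.
With at most 1 per shift and 8 operations, at least 8 shifts are needed.
press can't be placed before shift 5, so the schedule must run through at least shift 5.
8 works (last occupied shift: shift 8): for example press=shift 5; bore=shift 4; drill=shift 8; anneal=shift 3; mill=shift 1; polish=shift 2; weld=shift 7; finish=shift 6.

8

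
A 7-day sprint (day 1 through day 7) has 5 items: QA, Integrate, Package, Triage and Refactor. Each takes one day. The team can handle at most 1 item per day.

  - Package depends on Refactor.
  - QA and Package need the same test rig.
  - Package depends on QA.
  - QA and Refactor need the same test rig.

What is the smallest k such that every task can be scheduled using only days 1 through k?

5 days

The precedence chain requires at least 2 distinct days.
With at most 1 per day and 5 tasks, at least 5 days are needed.
5 works (last occupied day: day 5): for example QA=day 1; Package=day 3; Refactor=day 2; Integrate=day 4; Triage=day 5.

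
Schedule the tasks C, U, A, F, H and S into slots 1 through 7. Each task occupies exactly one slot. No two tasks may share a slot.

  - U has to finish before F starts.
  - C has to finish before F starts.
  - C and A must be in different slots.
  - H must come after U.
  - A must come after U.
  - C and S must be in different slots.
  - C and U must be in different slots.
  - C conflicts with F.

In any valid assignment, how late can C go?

6

Downstream work caps C at 6.
C at 6 is achievable: U in 1; C in 6; F in 7; H in 3; A in 2; S in 4.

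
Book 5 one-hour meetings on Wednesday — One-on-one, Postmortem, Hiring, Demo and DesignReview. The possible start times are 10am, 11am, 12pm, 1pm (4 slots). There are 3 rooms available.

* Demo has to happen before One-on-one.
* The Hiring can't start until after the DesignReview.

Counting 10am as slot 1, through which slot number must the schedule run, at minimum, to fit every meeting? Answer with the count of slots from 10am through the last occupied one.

The precedence chain requires at least 2 distinct slots.
With at most 3 per slot and 5 meetings, at least 2 slots are needed.
2 works (last occupied slot: 11am): for example One-on-one -> 11am; Hiring -> 11am; DesignReview -> 10am; Demo -> 10am; Postmortem -> 10am.

2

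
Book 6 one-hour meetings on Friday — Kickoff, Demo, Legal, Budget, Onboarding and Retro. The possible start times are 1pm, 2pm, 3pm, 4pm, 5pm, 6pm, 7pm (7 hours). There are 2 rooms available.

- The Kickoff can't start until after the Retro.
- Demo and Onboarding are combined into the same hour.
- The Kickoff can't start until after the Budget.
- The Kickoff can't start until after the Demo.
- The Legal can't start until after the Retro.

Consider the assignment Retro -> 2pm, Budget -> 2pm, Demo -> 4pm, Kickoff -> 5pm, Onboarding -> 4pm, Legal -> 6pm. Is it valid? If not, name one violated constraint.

The Kickoff can't start until after the Retro — holds.
There are 2 rooms available — holds.
The Kickoff can't start until after the Budget — holds.
The Kickoff can't start until after the Demo — holds.
The Legal can't start until after the Retro — holds.
Demo and Onboarding are combined into the same hour — holds.

Valid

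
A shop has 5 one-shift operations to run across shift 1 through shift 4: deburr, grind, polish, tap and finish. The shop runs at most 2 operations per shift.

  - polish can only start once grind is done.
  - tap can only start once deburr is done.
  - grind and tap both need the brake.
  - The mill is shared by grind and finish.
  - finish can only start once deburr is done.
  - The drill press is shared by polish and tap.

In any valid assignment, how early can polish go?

Precedence pushes polish to at least shift 2.
polish at shift 2 is achievable: deburr -> shift 1; finish -> shift 2; polish -> shift 2; grind -> shift 1; tap -> shift 3.

shift 2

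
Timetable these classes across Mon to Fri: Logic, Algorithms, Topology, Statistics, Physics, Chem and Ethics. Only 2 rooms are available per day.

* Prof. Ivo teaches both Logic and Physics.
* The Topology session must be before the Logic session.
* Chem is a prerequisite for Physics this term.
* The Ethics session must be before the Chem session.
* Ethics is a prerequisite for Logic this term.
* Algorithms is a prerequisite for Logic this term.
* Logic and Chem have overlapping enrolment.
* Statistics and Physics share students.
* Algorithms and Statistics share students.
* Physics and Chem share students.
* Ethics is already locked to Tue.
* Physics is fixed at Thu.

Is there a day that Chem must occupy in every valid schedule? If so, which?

Ethics is fixed at Tue and must come before Chem, so Chem is at least Wed.
Physics is fixed at Thu and must come after Chem, so Chem is at most Wed.
So Chem must be Wed.

Wed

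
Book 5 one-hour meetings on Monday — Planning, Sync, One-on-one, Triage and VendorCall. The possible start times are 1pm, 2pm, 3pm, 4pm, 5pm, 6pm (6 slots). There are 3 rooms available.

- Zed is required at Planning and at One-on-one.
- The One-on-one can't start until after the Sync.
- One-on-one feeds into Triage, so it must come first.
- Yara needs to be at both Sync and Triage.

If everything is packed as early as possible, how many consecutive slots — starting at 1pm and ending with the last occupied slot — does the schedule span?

The precedence chain requires at least 3 distinct slots.
With at most 3 per slot and 5 meetings, at least 2 slots are needed.
3 works (last occupied slot: 3pm): for example VendorCall -> 1pm, One-on-one -> 2pm, Triage -> 3pm, Planning -> 1pm, Sync -> 1pm.

3 slots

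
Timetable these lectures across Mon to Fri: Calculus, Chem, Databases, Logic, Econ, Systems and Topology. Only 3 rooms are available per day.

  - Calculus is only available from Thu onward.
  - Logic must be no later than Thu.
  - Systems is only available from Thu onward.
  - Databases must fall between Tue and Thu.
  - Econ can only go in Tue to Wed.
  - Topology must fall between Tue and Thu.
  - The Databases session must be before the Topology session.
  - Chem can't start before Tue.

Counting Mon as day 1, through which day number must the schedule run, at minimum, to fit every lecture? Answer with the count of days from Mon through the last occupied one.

4

The precedence chain requires at least 2 distinct days.
With at most 3 per day and 7 lectures, at least 3 days are needed.
Calculus can't be placed before Thu — that is day 4 counting from Mon — so the schedule must run through at least 4 days.
4 works (last occupied day: Thu): for example Systems in Thu; Logic in Mon; Chem in Tue; Econ in Tue; Topology in Wed; Databases in Tue; Calculus in Thu.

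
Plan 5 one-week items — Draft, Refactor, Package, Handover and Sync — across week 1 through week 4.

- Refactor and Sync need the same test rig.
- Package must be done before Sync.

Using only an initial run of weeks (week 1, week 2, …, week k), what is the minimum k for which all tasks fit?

2 weeks

The precedence chain requires at least 2 distinct weeks.
2 works (last occupied week: week 2): for example Handover=week 1, Package=week 1, Refactor=week 1, Draft=week 1, Sync=week 2.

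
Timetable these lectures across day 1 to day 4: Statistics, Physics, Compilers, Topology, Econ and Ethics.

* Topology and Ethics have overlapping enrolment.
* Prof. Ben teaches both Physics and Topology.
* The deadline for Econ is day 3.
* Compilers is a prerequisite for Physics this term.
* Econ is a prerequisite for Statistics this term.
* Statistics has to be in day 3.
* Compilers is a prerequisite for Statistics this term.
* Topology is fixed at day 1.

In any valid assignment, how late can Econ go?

Econ's own window allows nothing later than day 3; downstream work caps Econ at day 2.
Econ at day 2 is achievable: Topology -> day 1; Ethics -> day 2; Econ -> day 2; Compilers -> day 1; Statistics -> day 3; Physics -> day 2.

day 2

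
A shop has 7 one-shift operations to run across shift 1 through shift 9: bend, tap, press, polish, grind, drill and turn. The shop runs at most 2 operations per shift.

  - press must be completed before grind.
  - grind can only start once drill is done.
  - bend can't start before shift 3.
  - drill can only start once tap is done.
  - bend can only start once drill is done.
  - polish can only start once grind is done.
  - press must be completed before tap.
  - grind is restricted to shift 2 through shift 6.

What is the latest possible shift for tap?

shift 4

Precedence pushes tap to at least shift 2; downstream work caps tap at shift 4.
tap at shift 4 is achievable: bend in shift 6, drill in shift 5, tap in shift 4, polish in shift 7, turn in shift 1, grind in shift 6, press in shift 1.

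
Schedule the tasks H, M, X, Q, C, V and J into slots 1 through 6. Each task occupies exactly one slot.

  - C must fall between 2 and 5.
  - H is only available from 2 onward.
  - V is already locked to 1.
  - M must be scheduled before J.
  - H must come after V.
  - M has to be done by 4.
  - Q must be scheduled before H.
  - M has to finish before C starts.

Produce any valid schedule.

J -> 2, X -> 1, V -> 1, M -> 1, H -> 2, Q -> 1, C -> 2

Checking: V(1) before H(2); M(1) before C(2); M(1) before J(2); Q(1) before H(2); M=1 in [1,4]; H=2 in [2,6]; C=2 in [2,5]; V=1 in [1,1].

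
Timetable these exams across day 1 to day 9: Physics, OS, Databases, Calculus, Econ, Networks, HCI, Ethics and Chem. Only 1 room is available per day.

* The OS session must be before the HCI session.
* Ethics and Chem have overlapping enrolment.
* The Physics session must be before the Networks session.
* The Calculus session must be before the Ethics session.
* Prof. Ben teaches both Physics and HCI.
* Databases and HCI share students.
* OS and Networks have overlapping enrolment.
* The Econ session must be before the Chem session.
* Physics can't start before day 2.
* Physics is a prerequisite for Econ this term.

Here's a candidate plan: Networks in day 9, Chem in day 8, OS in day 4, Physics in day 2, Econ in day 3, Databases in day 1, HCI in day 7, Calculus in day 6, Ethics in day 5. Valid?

The Physics session must be before the Networks session — holds.
The OS session must be before the HCI session — holds.
The Calculus session must be before the Ethics session — violated.
Ethics and Chem have overlapping enrolment — holds.
Prof. Ben teaches both Physics and HCI — holds.
The Econ session must be before the Chem session — holds.
Physics can't start before day 2 — holds.
Only 1 room is available per day — holds.
Databases and HCI share students — holds.
OS and Networks have overlapping enrolment — holds.
Physics is a prerequisite for Econ this term — holds.

No — it violates: The Calculus session must be before the Ethics session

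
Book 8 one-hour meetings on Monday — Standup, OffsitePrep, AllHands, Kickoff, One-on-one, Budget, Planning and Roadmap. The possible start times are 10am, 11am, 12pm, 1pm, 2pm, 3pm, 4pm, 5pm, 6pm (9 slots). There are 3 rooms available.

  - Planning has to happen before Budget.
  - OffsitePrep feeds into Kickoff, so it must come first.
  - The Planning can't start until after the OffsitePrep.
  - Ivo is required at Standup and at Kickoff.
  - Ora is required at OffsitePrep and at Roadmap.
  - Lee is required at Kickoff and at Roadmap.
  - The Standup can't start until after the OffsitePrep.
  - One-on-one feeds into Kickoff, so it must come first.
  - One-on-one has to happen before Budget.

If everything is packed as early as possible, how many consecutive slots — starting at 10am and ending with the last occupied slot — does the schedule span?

The precedence chain requires at least 3 distinct slots.
With at most 3 per slot and 8 meetings, at least 3 slots are needed.
3 works (last occupied slot: 12pm): for example Budget -> 12pm, Roadmap -> 12pm, Planning -> 11am, OffsitePrep -> 10am, AllHands -> 10am, One-on-one -> 10am, Kickoff -> 11am, Standup -> 12pm.

3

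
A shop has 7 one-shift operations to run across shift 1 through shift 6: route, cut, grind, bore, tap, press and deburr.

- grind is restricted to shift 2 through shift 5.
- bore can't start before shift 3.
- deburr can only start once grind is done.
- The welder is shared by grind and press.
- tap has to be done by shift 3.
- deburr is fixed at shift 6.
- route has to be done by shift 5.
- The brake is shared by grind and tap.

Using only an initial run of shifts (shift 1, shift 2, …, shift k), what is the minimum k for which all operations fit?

The precedence chain requires at least 2 distinct shifts.
deburr can't be placed before shift 6, so the schedule must run through at least shift 6.
6 works (last occupied shift: shift 6): for example press -> shift 1, bore -> shift 3, grind -> shift 2, route -> shift 1, tap -> shift 1, deburr -> shift 6, cut -> shift 1.

6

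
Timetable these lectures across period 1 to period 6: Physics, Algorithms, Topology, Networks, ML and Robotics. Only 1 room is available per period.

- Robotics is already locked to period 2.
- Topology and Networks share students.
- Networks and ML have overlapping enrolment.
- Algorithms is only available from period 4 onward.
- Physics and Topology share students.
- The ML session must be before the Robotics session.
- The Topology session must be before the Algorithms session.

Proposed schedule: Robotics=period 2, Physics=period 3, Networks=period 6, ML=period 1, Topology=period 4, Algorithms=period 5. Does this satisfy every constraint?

Networks and ML have overlapping enrolment — holds.
Physics and Topology share students — holds.
Topology and Networks share students — holds.
The Topology session must be before the Algorithms session — holds.
Robotics is already locked to period 2 — holds.
Only 1 room is available per period — holds.
The ML session must be before the Robotics session — holds.
Algorithms is only available from period 4 onward — holds.

Yes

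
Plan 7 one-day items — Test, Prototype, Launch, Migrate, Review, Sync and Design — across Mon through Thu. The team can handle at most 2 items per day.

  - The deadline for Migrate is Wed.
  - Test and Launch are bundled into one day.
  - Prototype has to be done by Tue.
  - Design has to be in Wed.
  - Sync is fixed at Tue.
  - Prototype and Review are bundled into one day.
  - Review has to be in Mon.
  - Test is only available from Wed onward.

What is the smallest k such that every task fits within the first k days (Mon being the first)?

4 days

With at most 2 per day and 7 tasks, at least 4 days are needed.
Test can't be placed before Wed — that is day 3 counting from Mon — so the schedule must run through at least 3 days.
4 works (last occupied day: Thu): for example Migrate -> Tue, Design -> Wed, Review -> Mon, Test -> Thu, Sync -> Tue, Launch -> Thu, Prototype -> Mon.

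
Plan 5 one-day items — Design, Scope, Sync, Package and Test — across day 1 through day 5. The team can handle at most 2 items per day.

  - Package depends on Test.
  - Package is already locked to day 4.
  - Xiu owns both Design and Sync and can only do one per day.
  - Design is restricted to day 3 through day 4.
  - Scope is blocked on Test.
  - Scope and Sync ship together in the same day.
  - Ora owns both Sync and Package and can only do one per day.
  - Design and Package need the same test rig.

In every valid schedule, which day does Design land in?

Design's window is day 3–day 4.
Package is fixed at day 4, and Design can't share a day with Package.
So Design must be day 3.

day 3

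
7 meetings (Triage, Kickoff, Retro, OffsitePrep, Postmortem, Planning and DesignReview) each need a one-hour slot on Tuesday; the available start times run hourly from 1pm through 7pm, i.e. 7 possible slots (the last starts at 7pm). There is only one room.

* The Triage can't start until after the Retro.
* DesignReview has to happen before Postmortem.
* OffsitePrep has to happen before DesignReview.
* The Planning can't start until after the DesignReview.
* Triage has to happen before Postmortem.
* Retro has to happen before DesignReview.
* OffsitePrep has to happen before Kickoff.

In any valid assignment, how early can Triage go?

Precedence pushes Triage to at least 2pm; downstream work caps Triage at 6pm.
Triage at 2pm is achievable: OffsitePrep in 3pm, DesignReview in 4pm, Planning in 7pm, Postmortem in 5pm, Retro in 1pm, Kickoff in 6pm, Triage in 2pm.

2pm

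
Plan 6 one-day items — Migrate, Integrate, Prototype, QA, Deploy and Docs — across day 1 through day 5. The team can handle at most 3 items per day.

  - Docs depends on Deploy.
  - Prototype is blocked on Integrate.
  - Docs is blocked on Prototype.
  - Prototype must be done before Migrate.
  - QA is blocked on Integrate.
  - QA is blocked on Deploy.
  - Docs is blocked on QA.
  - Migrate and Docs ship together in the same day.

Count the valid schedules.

40

Splitting on Migrate: it can be day 3 (1), day 4 (8), day 5 (31). Listing each branch's schedules as (Integrate, Prototype, QA, Deploy, Docs) by day number:
Migrate=day 3: (1,2,2,1,3) — 1.
Migrate=day 4: (1,2,2,1,4) (1,2,3,1,4) (1,2,3,2,4) (1,3,2,1,4) (1,3,3,1,4) (1,3,3,2,4) (2,3,3,1,4) (2,3,3,2,4) — 8.
Migrate=day 5: (1,2,2,1,5) (1,2,3,1,5) (1,2,3,2,5) (1,2,4,1,5) (1,2,4,2,5) (1,2,4,3,5) (1,3,2,1,5) (1,3,3,1,5) (1,3,3,2,5) (1,3,4,1,5) (1,3,4,2,5) (1,3,4,3,5) (1,4,2,1,5) (1,4,3,1,5) (1,4,3,2,5) (1,4,4,1,5) (1,4,4,2,5) (1,4,4,3,5) (2,3,3,1,5) (2,3,3,2,5) (2,3,4,1,5) (2,3,4,2,5) (2,3,4,3,5) (2,4,3,1,5) (2,4,3,2,5) (2,4,4,1,5) (2,4,4,2,5) (2,4,4,3,5) (3,4,4,1,5) (3,4,4,2,5) (3,4,4,3,5) — 31.
Summing: 1 + 8 + 31 = 40.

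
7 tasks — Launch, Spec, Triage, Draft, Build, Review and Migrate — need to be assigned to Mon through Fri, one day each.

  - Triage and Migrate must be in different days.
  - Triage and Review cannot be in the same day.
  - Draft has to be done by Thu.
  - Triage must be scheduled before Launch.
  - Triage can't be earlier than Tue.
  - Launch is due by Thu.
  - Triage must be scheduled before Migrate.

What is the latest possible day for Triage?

Triage is available from Tue; downstream work caps Triage at Wed.
Triage at Wed is achievable: Build -> Mon; Migrate -> Thu; Triage -> Wed; Spec -> Mon; Launch -> Thu; Draft -> Mon; Review -> Mon.

Wed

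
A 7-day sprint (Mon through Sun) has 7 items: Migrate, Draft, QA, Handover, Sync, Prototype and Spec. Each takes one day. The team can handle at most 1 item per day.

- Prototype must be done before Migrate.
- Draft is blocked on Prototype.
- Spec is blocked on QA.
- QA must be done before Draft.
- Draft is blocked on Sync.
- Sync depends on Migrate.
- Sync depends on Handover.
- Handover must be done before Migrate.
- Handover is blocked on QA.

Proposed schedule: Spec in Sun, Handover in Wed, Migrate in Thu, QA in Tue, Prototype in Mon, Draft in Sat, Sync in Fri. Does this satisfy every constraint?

Yes

QA must be done before Draft — holds.
Spec is blocked on QA — holds.
The team can handle at most 1 item per day — holds.
Draft is blocked on Sync — holds.
Sync depends on Handover — holds.
Sync depends on Migrate — holds.
Prototype must be done before Migrate — holds.
Handover is blocked on QA — holds.
Handover must be done before Migrate — holds.
Draft is blocked on Prototype — holds.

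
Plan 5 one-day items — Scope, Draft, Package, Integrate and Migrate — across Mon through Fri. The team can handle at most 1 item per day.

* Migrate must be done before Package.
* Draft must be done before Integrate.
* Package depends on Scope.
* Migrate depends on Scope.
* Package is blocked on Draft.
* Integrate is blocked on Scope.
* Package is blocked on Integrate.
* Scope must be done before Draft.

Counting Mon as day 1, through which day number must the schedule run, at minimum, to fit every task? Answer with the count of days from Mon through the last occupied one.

The precedence chain requires at least 4 distinct days.
With at most 1 per day and 5 tasks, at least 5 days are needed.
5 works (last occupied day: Fri): for example Migrate in Thu; Integrate in Wed; Package in Fri; Scope in Mon; Draft in Tue.

5 days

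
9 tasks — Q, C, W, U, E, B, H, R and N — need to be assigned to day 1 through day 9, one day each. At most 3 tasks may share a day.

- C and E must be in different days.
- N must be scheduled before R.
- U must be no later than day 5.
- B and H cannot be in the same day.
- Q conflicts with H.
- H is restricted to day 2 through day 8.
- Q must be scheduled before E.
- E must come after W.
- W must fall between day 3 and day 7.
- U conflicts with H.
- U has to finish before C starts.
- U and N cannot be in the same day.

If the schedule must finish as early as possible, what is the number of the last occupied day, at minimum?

day 4

The precedence chain requires at least 2 distinct days.
With at most 3 per day and 9 tasks, at least 3 days are needed.
Propagating the time windows through the other constraints, E can't land before day 4, so the schedule must run through at least day 4.
4 works (last occupied day: day 4): for example U=day 1, Q=day 1, B=day 1, H=day 2, W=day 3, E=day 4, R=day 3, N=day 2, C=day 2.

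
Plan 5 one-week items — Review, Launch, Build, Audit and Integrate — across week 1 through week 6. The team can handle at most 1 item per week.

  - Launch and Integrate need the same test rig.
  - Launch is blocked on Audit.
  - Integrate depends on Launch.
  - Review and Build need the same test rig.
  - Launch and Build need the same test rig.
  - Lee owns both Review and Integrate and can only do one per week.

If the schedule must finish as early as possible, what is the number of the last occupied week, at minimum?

The precedence chain requires at least 3 distinct weeks.
With at most 1 per week and 5 work items, at least 5 weeks are needed.
5 works (last occupied week: week 5): for example Build -> week 5; Audit -> week 1; Launch -> week 2; Integrate -> week 3; Review -> week 4.

week 5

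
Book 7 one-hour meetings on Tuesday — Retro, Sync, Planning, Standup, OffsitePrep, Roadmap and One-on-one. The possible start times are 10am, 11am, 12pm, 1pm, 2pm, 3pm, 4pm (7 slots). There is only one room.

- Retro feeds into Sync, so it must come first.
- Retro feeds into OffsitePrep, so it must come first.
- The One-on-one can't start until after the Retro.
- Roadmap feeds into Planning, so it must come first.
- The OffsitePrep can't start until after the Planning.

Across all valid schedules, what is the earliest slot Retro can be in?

Downstream work caps Retro at 3pm.
Retro at 10am is achievable: Standup=4pm; Planning=12pm; One-on-one=3pm; OffsitePrep=1pm; Roadmap=11am; Sync=2pm; Retro=10am.

10am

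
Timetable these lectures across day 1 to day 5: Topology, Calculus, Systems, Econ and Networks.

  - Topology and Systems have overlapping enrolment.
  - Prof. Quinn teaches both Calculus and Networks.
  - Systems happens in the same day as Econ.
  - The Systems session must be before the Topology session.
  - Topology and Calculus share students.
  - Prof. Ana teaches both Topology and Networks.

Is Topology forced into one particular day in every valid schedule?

No

Topology can be day 2 (e.g. Calculus -> day 1, Networks -> day 3, Topology -> day 2, Econ -> day 1, Systems -> day 1) or day 3 (e.g. Calculus -> day 1; Topology -> day 3; Econ -> day 1; Networks -> day 2; Systems -> day 1).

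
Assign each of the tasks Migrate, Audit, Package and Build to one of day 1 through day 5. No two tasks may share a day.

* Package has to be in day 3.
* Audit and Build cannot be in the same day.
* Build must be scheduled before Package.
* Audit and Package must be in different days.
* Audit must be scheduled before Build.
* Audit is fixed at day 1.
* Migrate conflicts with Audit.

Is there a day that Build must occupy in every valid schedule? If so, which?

day 2

Audit is fixed at day 1 and must come before Build, so Build is at least day 2.
Package is fixed at day 3 and must come after Build, so Build is at most day 2.
So Build must be day 2.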